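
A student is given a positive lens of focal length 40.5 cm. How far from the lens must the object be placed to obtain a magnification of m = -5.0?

m = −d_i/d_o ⇒ d_i = −m·d_o.
1/f = 1/d_o + 1/d_i = 1/d_o − 1/(m·d_o) = (1 − 1/m)/d_o, so d_o = f(1 − 1/m) = (40.50)(1 − 1/(-5.0)) = 48.6 cm.

48.6 cm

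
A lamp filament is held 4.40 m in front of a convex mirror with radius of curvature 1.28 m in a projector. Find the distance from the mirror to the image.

f = R/2 = 1.28/2 = 0.6400 m; for a convex mirror, f = -0.6400 m.
Mirror equation: 1/d_i = 1/f − 1/d_o = 1/(-0.6400) − 1/(4.40) = -1.562 − 0.2273 = -1.790, so d_i = -0.559 m.
The image is virtual, upright and reduced, behind the mirror.

0.559 m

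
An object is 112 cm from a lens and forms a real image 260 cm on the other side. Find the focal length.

f = 78.3 cm (converging)

Real image ⇒ d_i = +260 cm.
1/f = 1/d_o + 1/d_i = 1/(112) + 1/(260) = 0.01277, so f = 78.3 cm.
Since f is positive, the lens is converging.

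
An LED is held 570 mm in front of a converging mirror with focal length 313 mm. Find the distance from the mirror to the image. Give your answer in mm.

694 mm

Mirror equation: 1/v = 1/f − 1/u = 1/(313.0) − 1/(570) = 0.003195 − 0.001754 = 0.001441, so v = 694 mm.
The image is real, inverted and enlarged, in front of the mirror.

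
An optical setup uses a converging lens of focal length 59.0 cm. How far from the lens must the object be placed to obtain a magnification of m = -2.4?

m = −d_i/d_o ⇒ d_i = −m·d_o.
1/f = 1/d_o + 1/d_i = 1/d_o − 1/(m·d_o) = (1 − 1/m)/d_o, so d_o = f(1 − 1/m) = (59.00)(1 − 1/(-2.4)) = 83.6 cm.

83.6 cm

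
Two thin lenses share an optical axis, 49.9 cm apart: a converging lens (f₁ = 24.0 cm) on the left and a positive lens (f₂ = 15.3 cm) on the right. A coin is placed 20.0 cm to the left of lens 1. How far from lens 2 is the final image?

Lens 1: 1/d_i1 = 1/f₁ − 1/d_o1 = 1/(24.0) − 1/(20.0) = -0.008333, so d_i1 = -120.0 cm.
The intermediate image is 120.0 cm to the left of lens 1 (virtual), which is 49.9 − (-120.0) = 169.9 cm to the left of lens 2, so d_o2 = +169.9 cm.
Lens 2: 1/d_i2 = 1/f₂ − 1/d_o2 = 1/(15.3) − 1/(169.9) = 0.05947, so d_i2 = 16.8 cm.
The final image is real, 16.8 cm to the right of lens 2 (overall magnification ≈ -0.59).

16.8 cm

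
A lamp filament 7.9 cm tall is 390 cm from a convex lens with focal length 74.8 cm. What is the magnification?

1/d_i = 1/f − 1/d_o = 1/(74.80) − 1/(390) = 0.01080, so d_i = 92.55 cm.
m = −d_i/d_o = −(92.55)/(390) = -0.237.
The image is real, inverted and reduced, on the far side of the lens.

m = -0.237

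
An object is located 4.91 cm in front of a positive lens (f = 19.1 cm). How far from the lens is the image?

Lens equation: 1/q = 1/f − 1/p = 1/(19.10) − 1/(4.91) = 0.05236 − 0.2037 = -0.1513, so q = -6.61 cm.
The image is virtual, upright and enlarged, on the same side as the object.

6.61 cm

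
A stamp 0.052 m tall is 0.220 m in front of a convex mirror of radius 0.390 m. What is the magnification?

m = +0.470

f = R/2 = 0.390/2 = 0.1950 m; for a convex mirror, f = -0.1950 m.
1/d_i = 1/f − 1/d_o = 1/(-0.1950) − 1/(0.220) = -9.674, so d_i = -0.1034 m.
m = −d_i/d_o = −(-0.1034)/(0.220) = +0.470.
The image is virtual, upright and reduced, behind the mirror.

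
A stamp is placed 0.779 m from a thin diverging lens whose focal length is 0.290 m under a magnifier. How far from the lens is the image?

For a diverging lens, f = -0.290 m.
Lens equation: 1/q = 1/f − 1/p = 1/(-0.2900) − 1/(0.779) = -3.448 − 1.284 = -4.732, so q = -0.211 m.
The image is virtual, upright and reduced, on the same side as the object.

0.211 m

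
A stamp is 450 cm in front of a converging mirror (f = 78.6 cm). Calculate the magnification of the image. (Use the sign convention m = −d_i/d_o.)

1/d_i = 1/f − 1/d_o = 1/(78.60) − 1/(450) = 0.01050, so d_i = 95.23 cm.
m = −d_i/d_o = −(95.23)/(450) = -0.212.
The image is real, inverted and reduced, in front of the mirror.

m = -0.212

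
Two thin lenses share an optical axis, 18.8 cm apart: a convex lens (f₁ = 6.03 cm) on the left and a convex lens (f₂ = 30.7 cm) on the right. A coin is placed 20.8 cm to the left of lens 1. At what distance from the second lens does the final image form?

15.5 cm

Lens 1: 1/d_i1 = 1/f₁ − 1/d_o1 = 1/(6.03) − 1/(20.8) = 0.1178, so d_i1 = 8.492 cm.
The intermediate image is 8.492 cm to the right of lens 1, which is 18.8 − (8.492) = 10.31 cm to the left of lens 2, so d_o2 = +10.31 cm.
Lens 2: 1/d_i2 = 1/f₂ − 1/d_o2 = 1/(30.7) − 1/(10.31) = -0.06442, so d_i2 = -15.5 cm.
The final image is virtual, 15.5 cm to the left of lens 2 (overall magnification ≈ -0.61).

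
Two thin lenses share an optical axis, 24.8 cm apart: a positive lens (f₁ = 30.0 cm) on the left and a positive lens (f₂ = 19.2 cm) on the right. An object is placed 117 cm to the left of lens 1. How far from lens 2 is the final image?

Lens 1: 1/d_i1 = 1/f₁ − 1/d_o1 = 1/(30.0) − 1/(117) = 0.02479, so d_i1 = 40.34 cm.
The intermediate image is 40.34 cm to the right of lens 1, which lies 15.54 cm to the right of lens 2 — a virtual object — so d_o2 = −15.54 cm.
Lens 2: 1/d_i2 = 1/f₂ − 1/d_o2 = 1/(19.2) − 1/(-15.54) = 0.1164, so d_i2 = 8.59 cm.
The final image is real, 8.59 cm to the right of lens 2 (overall magnification ≈ -0.19).

8.59 cm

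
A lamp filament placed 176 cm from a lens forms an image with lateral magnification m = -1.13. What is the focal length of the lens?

f = 93.4 cm (converging)

m = −d_i/d_o ⇒ d_i = −m·d_o = −(-1.13)·(176) = 198.9 cm.
1/f = 1/d_o + 1/d_i = 1/(176) + 1/(198.9) = 0.01071, so f = 93.4 cm.
Since f is positive, the lens is converging.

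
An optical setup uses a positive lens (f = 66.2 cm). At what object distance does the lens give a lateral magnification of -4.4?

m = −d_i/d_o ⇒ d_i = −m·d_o.
1/f = 1/d_o + 1/d_i = 1/d_o − 1/(m·d_o) = (1 − 1/m)/d_o, so d_o = f(1 − 1/m) = (66.20)(1 − 1/(-4.4)) = 81.2 cm.

81.2 cm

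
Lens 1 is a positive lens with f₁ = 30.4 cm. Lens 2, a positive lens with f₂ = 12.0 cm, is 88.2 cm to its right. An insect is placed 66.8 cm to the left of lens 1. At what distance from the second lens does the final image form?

Lens 1: 1/d_i1 = 1/f₁ − 1/d_o1 = 1/(30.4) − 1/(66.8) = 0.01792, so d_i1 = 55.79 cm.
The intermediate image is 55.79 cm to the right of lens 1, which is 88.2 − (55.79) = 32.41 cm to the left of lens 2, so d_o2 = +32.41 cm.
Lens 2: 1/d_i2 = 1/f₂ − 1/d_o2 = 1/(12.0) − 1/(32.41) = 0.05248, so d_i2 = 19.1 cm.
The final image is real, 19.1 cm to the right of lens 2 (overall magnification ≈ 0.49).

19.1 cm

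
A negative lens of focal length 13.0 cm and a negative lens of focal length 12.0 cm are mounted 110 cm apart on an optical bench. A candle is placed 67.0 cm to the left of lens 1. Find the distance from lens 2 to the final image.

10.9 cm

Lens 1 is diverging, so f₁ = −13.0 cm.
Lens 1: 1/d_i1 = 1/f₁ − 1/d_o1 = 1/(-13.0) − 1/(67.0) = -0.09185, so d_i1 = -10.89 cm.
The intermediate image is 10.89 cm to the left of lens 1 (virtual), which is 110 − (-10.89) = 120.9 cm to the left of lens 2, so d_o2 = +120.9 cm.
Lens 2 is diverging, so f₂ = −12.0 cm.
Lens 2: 1/d_i2 = 1/f₂ − 1/d_o2 = 1/(-12.0) − 1/(120.9) = -0.09160, so d_i2 = -10.9 cm.
The final image is virtual, 10.9 cm to the left of lens 2 (overall magnification ≈ 0.015).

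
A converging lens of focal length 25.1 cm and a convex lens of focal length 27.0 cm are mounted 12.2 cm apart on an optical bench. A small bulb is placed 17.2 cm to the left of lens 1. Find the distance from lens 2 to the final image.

Lens 1: 1/d_i1 = 1/f₁ − 1/d_o1 = 1/(25.1) − 1/(17.2) = -0.01830, so d_i1 = -54.65 cm.
The intermediate image is 54.65 cm to the left of lens 1 (virtual), which is 12.2 − (-54.65) = 66.85 cm to the left of lens 2, so d_o2 = +66.85 cm.
Lens 2: 1/d_i2 = 1/f₂ − 1/d_o2 = 1/(27.0) − 1/(66.85) = 0.02208, so d_i2 = 45.3 cm.
The final image is real, 45.3 cm to the right of lens 2 (overall magnification ≈ -2.2).

45.3 cm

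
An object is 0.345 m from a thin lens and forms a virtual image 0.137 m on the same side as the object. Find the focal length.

f = -0.227 m (diverging)

Virtual image ⇒ d_i = −0.137 m.
1/f = 1/d_o + 1/d_i = 1/(0.345) + 1/(-0.137) = -4.401, so f = -0.227 m.
Since f is negative, the thin lens is diverging.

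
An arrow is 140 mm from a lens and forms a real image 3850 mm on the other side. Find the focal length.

Real image ⇒ d_i = +3850 mm.
1/f = 1/d_o + 1/d_i = 1/(140) + 1/(3850) = 0.007403, so f = 135 mm.
Since f is positive, the lens is converging.

f = 135 mm (converging)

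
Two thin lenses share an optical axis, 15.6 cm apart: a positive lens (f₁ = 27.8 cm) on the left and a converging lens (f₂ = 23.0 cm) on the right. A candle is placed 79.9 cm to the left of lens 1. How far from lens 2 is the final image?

12.4 cm

Lens 1: 1/d_i1 = 1/f₁ − 1/d_o1 = 1/(27.8) − 1/(79.9) = 0.02346, so d_i1 = 42.63 cm.
The intermediate image is 42.63 cm to the right of lens 1, which lies 27.03 cm to the right of lens 2 — a virtual object — so d_o2 = −27.03 cm.
Lens 2: 1/d_i2 = 1/f₂ − 1/d_o2 = 1/(23.0) − 1/(-27.03) = 0.08047, so d_i2 = 12.4 cm.
The final image is real, 12.4 cm to the right of lens 2 (overall magnification ≈ -0.25).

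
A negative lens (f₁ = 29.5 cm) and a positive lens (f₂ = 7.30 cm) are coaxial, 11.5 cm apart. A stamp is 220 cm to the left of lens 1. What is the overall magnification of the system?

m = -0.0286

f₁ = −29.5 cm (diverging).
Lens 1: 1/d_i1 = 1/(-29.5) − 1/(220) = -0.03844, so d_i1 = -26.01 cm; m₁ = −d_i1/d_o1 = +0.1182.
d_o2 = 11.5 − (-26.01) = 37.51 cm.
Lens 2: 1/d_i2 = 1/(7.30) − 1/(37.51) = 0.1103, so d_i2 = 9.064 cm; m₂ = −d_i2/d_o2 = -0.2416.
m = m₁·m₂ = (+0.1182)(-0.2416) = -0.0286.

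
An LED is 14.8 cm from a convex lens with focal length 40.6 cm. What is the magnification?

m = +1.57

1/d_i = 1/f − 1/d_o = 1/(40.60) − 1/(14.8) = -0.04294, so d_i = -23.29 cm.
m = −d_i/d_o = −(-23.29)/(14.8) = +1.57.
The image is virtual, upright and enlarged, on the same side as the object.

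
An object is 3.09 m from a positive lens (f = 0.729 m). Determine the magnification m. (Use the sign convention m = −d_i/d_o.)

1/d_i = 1/f − 1/d_o = 1/(0.7290) − 1/(3.09) = 1.048, so d_i = 0.9541 m.
m = −d_i/d_o = −(0.9541)/(3.09) = -0.309.
The image is real, inverted and reduced, on the far side of the lens.

m = -0.309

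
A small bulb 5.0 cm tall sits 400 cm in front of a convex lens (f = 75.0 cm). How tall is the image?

1.15 cm

1/d_i = 1/f − 1/d_o = 1/(75.00) − 1/(400) = 0.01083, so d_i = 92.31 cm.
m = −d_i/d_o = -0.2308.
|h_i| = |m|·h_o = 0.2308 × 5.0 = 1.15 cm. The image is real, inverted and reduced, on the far side of the lens.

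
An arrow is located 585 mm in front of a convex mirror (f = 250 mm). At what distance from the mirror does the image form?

For a convex mirror, f = -250 mm.
Mirror equation: 1/d_i = 1/f − 1/d_o = 1/(-250.0) − 1/(585) = -0.004000 − 0.001709 = -0.005709, so d_i = -175 mm.
The image is virtual, upright and reduced, behind the mirror.

175 mm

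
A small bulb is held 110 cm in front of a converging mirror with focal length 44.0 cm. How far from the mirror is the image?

Mirror equation: 1/v = 1/f − 1/u = 1/(44.00) − 1/(110) = 0.02273 − 0.009091 = 0.01364, so v = 73.3 cm.
The image is real, inverted and reduced, in front of the mirror.

73.3 cm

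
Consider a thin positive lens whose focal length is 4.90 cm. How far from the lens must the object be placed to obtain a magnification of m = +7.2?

4.22 cm

m = −d_i/d_o ⇒ d_i = −m·d_o.
1/f = 1/d_o + 1/d_i = 1/d_o − 1/(m·d_o) = (1 − 1/m)/d_o, so d_o = f(1 − 1/m) = (4.900)(1 − 1/(+7.2)) = 4.22 cm.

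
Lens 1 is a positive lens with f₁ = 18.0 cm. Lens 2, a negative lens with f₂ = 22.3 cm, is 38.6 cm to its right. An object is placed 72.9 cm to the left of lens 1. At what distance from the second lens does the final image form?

8.86 cm

Lens 1: 1/d_i1 = 1/f₁ − 1/d_o1 = 1/(18.0) − 1/(72.9) = 0.04184, so d_i1 = 23.90 cm.
The intermediate image is 23.90 cm to the right of lens 1, which is 38.6 − (23.90) = 14.70 cm to the left of lens 2, so d_o2 = +14.70 cm.
Lens 2 is diverging, so f₂ = −22.3 cm.
Lens 2: 1/d_i2 = 1/f₂ − 1/d_o2 = 1/(-22.3) − 1/(14.70) = -0.1129, so d_i2 = -8.86 cm.
The final image is virtual, 8.86 cm to the left of lens 2 (overall magnification ≈ -0.20).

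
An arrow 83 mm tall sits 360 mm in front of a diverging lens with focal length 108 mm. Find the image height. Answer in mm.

For a diverging lens, f = -108 mm.
1/d_i = 1/f − 1/d_o = 1/(-108.0) − 1/(360) = -0.01204, so d_i = -83.08 mm.
m = −d_i/d_o = +0.2308.
|h_i| = |m|·h_o = 0.2308 × 83 = 19.2 mm. The image is virtual, upright and reduced, on the same side as the object.

19.2 mm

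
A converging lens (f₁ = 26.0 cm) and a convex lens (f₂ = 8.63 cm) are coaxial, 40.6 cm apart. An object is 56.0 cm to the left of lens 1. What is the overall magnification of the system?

m = -0.452

Lens 1: 1/d_i1 = 1/(26.0) − 1/(56.0) = 0.02060, so d_i1 = 48.53 cm; m₁ = −d_i1/d_o1 = -0.8666.
d_o2 = 40.6 − (48.53) = -7.930 cm (virtual object).
Lens 2: 1/d_i2 = 1/(8.63) − 1/(-7.930) = 0.2420, so d_i2 = 4.133 cm; m₂ = −d_i2/d_o2 = +0.5211.
m = m₁·m₂ = (-0.8666)(+0.5211) = -0.452.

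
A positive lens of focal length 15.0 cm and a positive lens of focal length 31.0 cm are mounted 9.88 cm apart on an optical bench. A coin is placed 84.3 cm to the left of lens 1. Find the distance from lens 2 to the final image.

Lens 1: 1/d_i1 = 1/f₁ − 1/d_o1 = 1/(15.0) − 1/(84.3) = 0.05480, so d_i1 = 18.25 cm.
The intermediate image is 18.25 cm to the right of lens 1, which lies 8.370 cm to the right of lens 2 — a virtual object — so d_o2 = −8.370 cm.
Lens 2: 1/d_i2 = 1/f₂ − 1/d_o2 = 1/(31.0) − 1/(-8.370) = 0.1517, so d_i2 = 6.59 cm.
The final image is real, 6.59 cm to the right of lens 2 (overall magnification ≈ -0.17).

6.59 cm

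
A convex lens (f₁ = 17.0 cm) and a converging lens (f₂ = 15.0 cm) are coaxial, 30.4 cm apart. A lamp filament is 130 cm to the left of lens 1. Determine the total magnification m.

Lens 1: 1/d_i1 = 1/(17.0) − 1/(130) = 0.05113, so d_i1 = 19.56 cm; m₁ = −d_i1/d_o1 = -0.1505.
d_o2 = 30.4 − (19.56) = 10.84 cm.
Lens 2: 1/d_i2 = 1/(15.0) − 1/(10.84) = -0.02558, so d_i2 = -39.09 cm; m₂ = −d_i2/d_o2 = +3.606.
m = m₁·m₂ = (-0.1505)(+3.606) = -0.543.

m = -0.543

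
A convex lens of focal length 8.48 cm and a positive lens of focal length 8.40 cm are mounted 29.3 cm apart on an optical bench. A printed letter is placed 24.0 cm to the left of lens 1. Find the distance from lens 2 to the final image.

17.5 cm

Lens 1: 1/d_i1 = 1/f₁ − 1/d_o1 = 1/(8.48) − 1/(24.0) = 0.07626, so d_i1 = 13.11 cm.
The intermediate image is 13.11 cm to the right of lens 1, which is 29.3 − (13.11) = 16.19 cm to the left of lens 2, so d_o2 = +16.19 cm.
Lens 2: 1/d_i2 = 1/f₂ − 1/d_o2 = 1/(8.40) − 1/(16.19) = 0.05728, so d_i2 = 17.5 cm.
The final image is real, 17.5 cm to the right of lens 2 (overall magnification ≈ 0.59).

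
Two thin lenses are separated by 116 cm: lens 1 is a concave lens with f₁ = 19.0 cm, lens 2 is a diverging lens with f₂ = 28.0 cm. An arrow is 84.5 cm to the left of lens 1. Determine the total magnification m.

f₁ = −19.0 cm (diverging).
Lens 1: 1/d_i1 = 1/(-19.0) − 1/(84.5) = -0.06447, so d_i1 = -15.51 cm; m₁ = −d_i1/d_o1 = +0.1836.
d_o2 = 116 − (-15.51) = 131.5 cm.
f₂ = −28.0 cm (diverging).
Lens 2: 1/d_i2 = 1/(-28.0) − 1/(131.5) = -0.04332, so d_i2 = -23.08 cm; m₂ = −d_i2/d_o2 = +0.1755.
m = m₁·m₂ = (+0.1836)(+0.1755) = +0.0322.

m = +0.0322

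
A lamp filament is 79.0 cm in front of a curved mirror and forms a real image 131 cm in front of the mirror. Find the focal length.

Real image ⇒ d_i = +131 cm.
1/f = 1/d_o + 1/d_i = 1/(79.0) + 1/(131) = 0.02029, so f = 49.3 cm.
Since f is positive, the curved mirror is concave.

f = 49.3 cm (concave)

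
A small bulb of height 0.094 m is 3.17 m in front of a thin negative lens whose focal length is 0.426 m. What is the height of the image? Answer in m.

For a negative lens, f = -0.426 m.
1/d_i = 1/f − 1/d_o = 1/(-0.4260) − 1/(3.17) = -2.663, so d_i = -0.3755 m.
m = −d_i/d_o = +0.1185.
|h_i| = |m|·h_o = 0.1185 × 0.094 = 0.0111 m. The image is virtual, upright and reduced, on the same side as the object.

0.0111 m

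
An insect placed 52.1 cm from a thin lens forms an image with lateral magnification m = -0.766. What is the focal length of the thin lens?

f = 22.6 cm (converging)

m = −d_i/d_o ⇒ d_i = −m·d_o = −(-0.766)·(52.1) = 39.91 cm.
1/f = 1/d_o + 1/d_i = 1/(52.1) + 1/(39.91) = 0.04425, so f = 22.6 cm.
Since f is positive, the thin lens is converging.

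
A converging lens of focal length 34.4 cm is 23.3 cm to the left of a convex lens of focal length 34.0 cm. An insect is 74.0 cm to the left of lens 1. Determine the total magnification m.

Lens 1: 1/d_i1 = 1/(34.4) − 1/(74.0) = 0.01556, so d_i1 = 64.28 cm; m₁ = −d_i1/d_o1 = -0.8686.
d_o2 = 23.3 − (64.28) = -40.98 cm (virtual object).
Lens 2: 1/d_i2 = 1/(34.0) − 1/(-40.98) = 0.05381, so d_i2 = 18.58 cm; m₂ = −d_i2/d_o2 = +0.4535.
m = m₁·m₂ = (-0.8686)(+0.4535) = -0.394.

m = -0.394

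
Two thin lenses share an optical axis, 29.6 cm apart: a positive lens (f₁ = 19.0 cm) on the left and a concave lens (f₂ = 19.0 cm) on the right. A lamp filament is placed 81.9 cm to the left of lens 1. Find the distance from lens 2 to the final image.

3.87 cm

Lens 1: 1/d_i1 = 1/f₁ − 1/d_o1 = 1/(19.0) − 1/(81.9) = 0.04042, so d_i1 = 24.74 cm.
The intermediate image is 24.74 cm to the right of lens 1, which is 29.6 − (24.74) = 4.860 cm to the left of lens 2, so d_o2 = +4.860 cm.
Lens 2 is diverging, so f₂ = −19.0 cm.
Lens 2: 1/d_i2 = 1/f₂ − 1/d_o2 = 1/(-19.0) − 1/(4.860) = -0.2584, so d_i2 = -3.87 cm.
The final image is virtual, 3.87 cm to the left of lens 2 (overall magnification ≈ -0.24).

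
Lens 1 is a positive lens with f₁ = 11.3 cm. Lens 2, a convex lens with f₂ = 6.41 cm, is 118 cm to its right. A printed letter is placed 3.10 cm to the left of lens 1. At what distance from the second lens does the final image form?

Lens 1: 1/d_i1 = 1/f₁ − 1/d_o1 = 1/(11.3) − 1/(3.10) = -0.2341, so d_i1 = -4.272 cm.
The intermediate image is 4.272 cm to the left of lens 1 (virtual), which is 118 − (-4.272) = 122.3 cm to the left of lens 2, so d_o2 = +122.3 cm.
Lens 2: 1/d_i2 = 1/f₂ − 1/d_o2 = 1/(6.41) − 1/(122.3) = 0.1478, so d_i2 = 6.76 cm.
The final image is real, 6.76 cm to the right of lens 2 (overall magnification ≈ -0.076).

6.76 cm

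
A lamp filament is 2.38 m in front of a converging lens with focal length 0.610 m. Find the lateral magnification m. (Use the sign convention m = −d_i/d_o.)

m = -0.345

1/d_i = 1/f − 1/d_o = 1/(0.6100) − 1/(2.38) = 1.219, so d_i = 0.8202 m.
m = −d_i/d_o = −(0.8202)/(2.38) = -0.345.
The image is real, inverted and reduced, on the far side of the lens.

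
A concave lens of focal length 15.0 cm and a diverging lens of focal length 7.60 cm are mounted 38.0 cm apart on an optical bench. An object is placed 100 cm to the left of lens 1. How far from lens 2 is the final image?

6.62 cm

Lens 1 is diverging, so f₁ = −15.0 cm.
Lens 1: 1/d_i1 = 1/f₁ − 1/d_o1 = 1/(-15.0) − 1/(100) = -0.07667, so d_i1 = -13.04 cm.
The intermediate image is 13.04 cm to the left of lens 1 (virtual), which is 38.0 − (-13.04) = 51.04 cm to the left of lens 2, so d_o2 = +51.04 cm.
Lens 2 is diverging, so f₂ = −7.60 cm.
Lens 2: 1/d_i2 = 1/f₂ − 1/d_o2 = 1/(-7.60) − 1/(51.04) = -0.1512, so d_i2 = -6.62 cm.
The final image is virtual, 6.62 cm to the left of lens 2 (overall magnification ≈ 0.017).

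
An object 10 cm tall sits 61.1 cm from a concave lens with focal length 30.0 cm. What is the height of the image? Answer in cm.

3.29 cm

For a concave lens, f = -30.0 cm.
1/d_i = 1/f − 1/d_o = 1/(-30.00) − 1/(61.1) = -0.04970, so d_i = -20.12 cm.
m = −d_i/d_o = +0.3293.
|h_i| = |m|·h_o = 0.3293 × 10 = 3.29 cm. The image is virtual, upright and reduced, on the same side as the object.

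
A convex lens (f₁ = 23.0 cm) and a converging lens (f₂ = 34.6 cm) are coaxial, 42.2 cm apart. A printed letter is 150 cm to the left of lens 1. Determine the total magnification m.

Lens 1: 1/d_i1 = 1/(23.0) − 1/(150) = 0.03681, so d_i1 = 27.17 cm; m₁ = −d_i1/d_o1 = -0.1811.
d_o2 = 42.2 − (27.17) = 15.03 cm.
Lens 2: 1/d_i2 = 1/(34.6) − 1/(15.03) = -0.03763, so d_i2 = -26.57 cm; m₂ = −d_i2/d_o2 = +1.768.
m = m₁·m₂ = (-0.1811)(+1.768) = -0.320.

m = -0.320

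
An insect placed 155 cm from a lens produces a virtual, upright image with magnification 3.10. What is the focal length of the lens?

f = 229 cm (converging)

m = −d_i/d_o ⇒ d_i = −m·d_o = −(+3.10)·(155) = -480.5 cm.
1/f = 1/d_o + 1/d_i = 1/(155) + 1/(-480.5) = 0.004370, so f = 229 cm.
Since f is positive, the lens is converging.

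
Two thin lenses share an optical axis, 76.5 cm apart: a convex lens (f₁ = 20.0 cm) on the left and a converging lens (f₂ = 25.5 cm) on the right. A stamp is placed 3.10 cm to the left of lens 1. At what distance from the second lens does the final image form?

Lens 1: 1/d_i1 = 1/f₁ − 1/d_o1 = 1/(20.0) − 1/(3.10) = -0.2726, so d_i1 = -3.669 cm.
The intermediate image is 3.669 cm to the left of lens 1 (virtual), which is 76.5 − (-3.669) = 80.17 cm to the left of lens 2, so d_o2 = +80.17 cm.
Lens 2: 1/d_i2 = 1/f₂ − 1/d_o2 = 1/(25.5) − 1/(80.17) = 0.02674, so d_i2 = 37.4 cm.
The final image is real, 37.4 cm to the right of lens 2 (overall magnification ≈ -0.55).

37.4 cm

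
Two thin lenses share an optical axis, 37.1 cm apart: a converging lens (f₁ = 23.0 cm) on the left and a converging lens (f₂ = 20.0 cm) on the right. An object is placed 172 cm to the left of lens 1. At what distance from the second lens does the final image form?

22.3 cm

Lens 1: 1/d_i1 = 1/f₁ − 1/d_o1 = 1/(23.0) − 1/(172) = 0.03766, so d_i1 = 26.55 cm.
The intermediate image is 26.55 cm to the right of lens 1, which is 37.1 − (26.55) = 10.55 cm to the left of lens 2, so d_o2 = +10.55 cm.
Lens 2: 1/d_i2 = 1/f₂ − 1/d_o2 = 1/(20.0) − 1/(10.55) = -0.04479, so d_i2 = -22.3 cm.
The final image is virtual, 22.3 cm to the left of lens 2 (overall magnification ≈ -0.33).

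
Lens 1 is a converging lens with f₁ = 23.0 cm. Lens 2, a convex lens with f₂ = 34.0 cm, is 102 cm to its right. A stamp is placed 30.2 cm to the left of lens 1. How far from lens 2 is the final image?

6.60 cm

Lens 1: 1/d_i1 = 1/f₁ − 1/d_o1 = 1/(23.0) − 1/(30.2) = 0.01037, so d_i1 = 96.47 cm.
The intermediate image is 96.47 cm to the right of lens 1, which is 102 − (96.47) = 5.530 cm to the left of lens 2, so d_o2 = +5.530 cm.
Lens 2: 1/d_i2 = 1/f₂ − 1/d_o2 = 1/(34.0) − 1/(5.530) = -0.1514, so d_i2 = -6.60 cm.
The final image is virtual, 6.60 cm to the left of lens 2 (overall magnification ≈ -3.8).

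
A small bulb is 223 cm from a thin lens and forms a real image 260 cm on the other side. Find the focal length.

Real image ⇒ d_i = +260 cm.
1/f = 1/d_o + 1/d_i = 1/(223) + 1/(260) = 0.008330, so f = 120 cm.
Since f is positive, the thin lens is converging.

f = 120 cm (converging)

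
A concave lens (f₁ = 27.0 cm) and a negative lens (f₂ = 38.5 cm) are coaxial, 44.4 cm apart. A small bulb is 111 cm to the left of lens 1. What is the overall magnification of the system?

f₁ = −27.0 cm (diverging).
Lens 1: 1/d_i1 = 1/(-27.0) − 1/(111) = -0.04605, so d_i1 = -21.72 cm; m₁ = −d_i1/d_o1 = +0.1957.
d_o2 = 44.4 − (-21.72) = 66.12 cm.
f₂ = −38.5 cm (diverging).
Lens 2: 1/d_i2 = 1/(-38.5) − 1/(66.12) = -0.04110, so d_i2 = -24.33 cm; m₂ = −d_i2/d_o2 = +0.3680.
m = m₁·m₂ = (+0.1957)(+0.3680) = +0.0720.

m = +0.0720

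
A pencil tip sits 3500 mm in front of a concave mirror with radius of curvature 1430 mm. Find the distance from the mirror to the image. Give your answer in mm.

899 mm

f = R/2 = 1430/2 = 715.0 mm.
Mirror equation: 1/s_i = 1/f − 1/s_o = 1/(715.0) − 1/(3500) = 0.001399 − 0.0002857 = 0.001113, so s_i = 899 mm.
The image is real, inverted and reduced, in front of the mirror.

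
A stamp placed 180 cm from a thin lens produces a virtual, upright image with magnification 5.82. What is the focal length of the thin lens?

m = −d_i/d_o ⇒ d_i = −m·d_o = −(+5.82)·(180) = -1048 cm.
1/f = 1/d_o + 1/d_i = 1/(180) + 1/(-1048) = 0.004601, so f = 217 cm.
Since f is positive, the thin lens is converging.

f = 217 cm (converging)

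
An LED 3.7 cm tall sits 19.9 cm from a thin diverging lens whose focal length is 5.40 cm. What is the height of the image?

0.790 cm

For a diverging lens, f = -5.40 cm.
1/d_i = 1/f − 1/d_o = 1/(-5.400) − 1/(19.9) = -0.2354, so d_i = -4.247 cm.
m = −d_i/d_o = +0.2134.
|h_i| = |m|·h_o = 0.2134 × 3.7 = 0.790 cm. The image is virtual, upright and reduced, on the same side as the object.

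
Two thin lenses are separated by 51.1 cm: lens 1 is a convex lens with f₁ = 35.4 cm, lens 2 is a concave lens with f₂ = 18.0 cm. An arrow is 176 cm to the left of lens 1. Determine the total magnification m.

Lens 1: 1/d_i1 = 1/(35.4) − 1/(176) = 0.02257, so d_i1 = 44.31 cm; m₁ = −d_i1/d_o1 = -0.2518.
d_o2 = 51.1 − (44.31) = 6.790 cm.
f₂ = −18.0 cm (diverging).
Lens 2: 1/d_i2 = 1/(-18.0) − 1/(6.790) = -0.2028, so d_i2 = -4.930 cm; m₂ = −d_i2/d_o2 = +0.7261.
m = m₁·m₂ = (-0.2518)(+0.7261) = -0.183.

m = -0.183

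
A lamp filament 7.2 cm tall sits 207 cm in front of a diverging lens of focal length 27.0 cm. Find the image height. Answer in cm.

For a diverging lens, f = -27.0 cm.
1/d_i = 1/f − 1/d_o = 1/(-27.00) − 1/(207) = -0.04187, so d_i = -23.88 cm.
m = −d_i/d_o = +0.1154.
|h_i| = |m|·h_o = 0.1154 × 7.2 = 0.831 cm. The image is virtual, upright and reduced, on the same side as the object.

0.831 cm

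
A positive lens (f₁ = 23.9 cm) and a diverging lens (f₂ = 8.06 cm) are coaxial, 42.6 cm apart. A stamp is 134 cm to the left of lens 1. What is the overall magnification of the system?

m = -0.0811

Lens 1: 1/d_i1 = 1/(23.9) − 1/(134) = 0.03438, so d_i1 = 29.09 cm; m₁ = −d_i1/d_o1 = -0.2171.
d_o2 = 42.6 − (29.09) = 13.51 cm.
f₂ = −8.06 cm (diverging).
Lens 2: 1/d_i2 = 1/(-8.06) − 1/(13.51) = -0.1981, so d_i2 = -5.048 cm; m₂ = −d_i2/d_o2 = +0.3737.
m = m₁·m₂ = (-0.2171)(+0.3737) = -0.0811.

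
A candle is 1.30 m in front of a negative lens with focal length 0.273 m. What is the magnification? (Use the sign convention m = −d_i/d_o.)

m = +0.174

For a negative lens, f = -0.273 m.
1/d_i = 1/f − 1/d_o = 1/(-0.2730) − 1/(1.30) = -4.432, so d_i = -0.2256 m.
m = −d_i/d_o = −(-0.2256)/(1.30) = +0.174.
The image is virtual, upright and reduced, on the same side as the object.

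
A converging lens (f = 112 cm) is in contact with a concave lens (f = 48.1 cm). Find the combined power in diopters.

P₁ = 1/f₁ = 1/(1.12 m) = +0.8929 D; P₂ = 1/f₂ = 1/(-0.481 m) = -2.079 D.
For thin lenses in contact, P = P₁ + P₂ = (+0.8929) + (-2.079) = -1.19 D.

P = -1.19 D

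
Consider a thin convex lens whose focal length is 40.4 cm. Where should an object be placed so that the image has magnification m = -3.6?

m = −d_i/d_o ⇒ d_i = −m·d_o.
1/f = 1/d_o + 1/d_i = 1/d_o − 1/(m·d_o) = (1 − 1/m)/d_o, so d_o = f(1 − 1/m) = (40.40)(1 − 1/(-3.6)) = 51.6 cm.

51.6 cm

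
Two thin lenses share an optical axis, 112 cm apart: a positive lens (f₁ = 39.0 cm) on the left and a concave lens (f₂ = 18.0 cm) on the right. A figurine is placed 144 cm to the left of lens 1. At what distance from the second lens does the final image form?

Lens 1: 1/d_i1 = 1/f₁ − 1/d_o1 = 1/(39.0) − 1/(144) = 0.01870, so d_i1 = 53.49 cm.
The intermediate image is 53.49 cm to the right of lens 1, which is 112 − (53.49) = 58.51 cm to the left of lens 2, so d_o2 = +58.51 cm.
Lens 2 is diverging, so f₂ = −18.0 cm.
Lens 2: 1/d_i2 = 1/f₂ − 1/d_o2 = 1/(-18.0) − 1/(58.51) = -0.07265, so d_i2 = -13.8 cm.
The final image is virtual, 13.8 cm to the left of lens 2 (overall magnification ≈ -0.087).

13.8 cm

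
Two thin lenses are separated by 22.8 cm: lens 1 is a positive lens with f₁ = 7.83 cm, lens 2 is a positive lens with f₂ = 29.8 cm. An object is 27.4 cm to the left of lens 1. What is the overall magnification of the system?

m = -0.664

Lens 1: 1/d_i1 = 1/(7.83) − 1/(27.4) = 0.09122, so d_i1 = 10.96 cm; m₁ = −d_i1/d_o1 = -0.4000.
d_o2 = 22.8 − (10.96) = 11.84 cm.
Lens 2: 1/d_i2 = 1/(29.8) − 1/(11.84) = -0.05090, so d_i2 = -19.65 cm; m₂ = −d_i2/d_o2 = +1.659.
m = m₁·m₂ = (-0.4000)(+1.659) = -0.664.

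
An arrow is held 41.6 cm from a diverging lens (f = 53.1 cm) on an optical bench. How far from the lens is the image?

23.3 cm

For a diverging lens, f = -53.1 cm.
Lens equation: 1/q = 1/f − 1/p = 1/(-53.10) − 1/(41.6) = -0.01883 − 0.02404 = -0.04287, so q = -23.3 cm.
The image is virtual, upright and reduced, on the same side as the object.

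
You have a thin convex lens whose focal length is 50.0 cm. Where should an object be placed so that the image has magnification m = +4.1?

37.8 cm

m = −d_i/d_o ⇒ d_i = −m·d_o.
1/f = 1/d_o + 1/d_i = 1/d_o − 1/(m·d_o) = (1 − 1/m)/d_o, so d_o = f(1 − 1/m) = (50.00)(1 − 1/(+4.1)) = 37.8 cm.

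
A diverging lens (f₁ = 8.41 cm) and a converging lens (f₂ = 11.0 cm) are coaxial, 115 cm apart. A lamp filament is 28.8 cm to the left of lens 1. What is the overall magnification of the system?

m = -0.0225

f₁ = −8.41 cm (diverging).
Lens 1: 1/d_i1 = 1/(-8.41) − 1/(28.8) = -0.1536, so d_i1 = -6.509 cm; m₁ = −d_i1/d_o1 = +0.2260.
d_o2 = 115 − (-6.509) = 121.5 cm.
Lens 2: 1/d_i2 = 1/(11.0) − 1/(121.5) = 0.08268, so d_i2 = 12.10 cm; m₂ = −d_i2/d_o2 = -0.09955.
m = m₁·m₂ = (+0.2260)(-0.09955) = -0.0225.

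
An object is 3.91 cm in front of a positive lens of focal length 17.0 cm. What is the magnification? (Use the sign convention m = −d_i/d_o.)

m = +1.30

1/d_i = 1/f − 1/d_o = 1/(17.00) − 1/(3.91) = -0.1969, so d_i = -5.078 cm.
m = −d_i/d_o = −(-5.078)/(3.91) = +1.30.
The image is virtual, upright and enlarged, on the same side as the object.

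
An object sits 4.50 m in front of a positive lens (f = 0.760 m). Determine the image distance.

0.914 m

Thin-lens equation: 1/q = 1/f − 1/p = 1/(0.7600) − 1/(4.50) = 1.316 − 0.2222 = 1.094, so q = 0.914 m.
The image is real, inverted and reduced, on the far side of the lens.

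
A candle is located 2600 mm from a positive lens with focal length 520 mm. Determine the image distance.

Lens equation: 1/d_i = 1/f − 1/d_o = 1/(520.0) − 1/(2600) = 0.001923 − 0.0003846 = 0.001538, so d_i = 650 mm.
The image is real, inverted and reduced, on the far side of the lens.

650 mm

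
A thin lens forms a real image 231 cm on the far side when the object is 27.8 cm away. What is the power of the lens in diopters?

P = +4.03 D

d_i = +231 cm.
1/f = 1/d_o + 1/d_i = 1/(27.8) + 1/(231) = 0.04030 cm⁻¹.
f = 24.81 cm = 0.2481 m, so P = 1/f = +4.03 D.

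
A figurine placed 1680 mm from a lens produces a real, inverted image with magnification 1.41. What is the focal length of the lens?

m = −d_i/d_o ⇒ d_i = −m·d_o = −(-1.41)·(1680) = 2369 mm.
1/f = 1/d_o + 1/d_i = 1/(1680) + 1/(2369) = 0.001017, so f = 983 mm.
Since f is positive, the lens is converging.

f = 983 mm (converging)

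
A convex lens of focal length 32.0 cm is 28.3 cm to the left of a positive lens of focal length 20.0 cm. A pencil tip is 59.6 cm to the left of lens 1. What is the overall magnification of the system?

m = -0.381

Lens 1: 1/d_i1 = 1/(32.0) − 1/(59.6) = 0.01447, so d_i1 = 69.10 cm; m₁ = −d_i1/d_o1 = -1.159.
d_o2 = 28.3 − (69.10) = -40.80 cm (virtual object).
Lens 2: 1/d_i2 = 1/(20.0) − 1/(-40.80) = 0.07451, so d_i2 = 13.42 cm; m₂ = −d_i2/d_o2 = +0.3289.
m = m₁·m₂ = (-1.159)(+0.3289) = -0.381.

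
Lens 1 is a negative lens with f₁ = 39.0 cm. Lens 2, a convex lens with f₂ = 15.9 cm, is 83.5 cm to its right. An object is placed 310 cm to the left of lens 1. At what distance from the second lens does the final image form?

18.4 cm

Lens 1 is diverging, so f₁ = −39.0 cm.
Lens 1: 1/d_i1 = 1/f₁ − 1/d_o1 = 1/(-39.0) − 1/(310) = -0.02887, so d_i1 = -34.64 cm.
The intermediate image is 34.64 cm to the left of lens 1 (virtual), which is 83.5 − (-34.64) = 118.1 cm to the left of lens 2, so d_o2 = +118.1 cm.
Lens 2: 1/d_i2 = 1/f₂ − 1/d_o2 = 1/(15.9) − 1/(118.1) = 0.05443, so d_i2 = 18.4 cm.
The final image is real, 18.4 cm to the right of lens 2 (overall magnification ≈ -0.017).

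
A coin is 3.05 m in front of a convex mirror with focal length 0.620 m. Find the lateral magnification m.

m = +0.169

For a convex mirror, f = -0.620 m.
1/d_i = 1/f − 1/d_o = 1/(-0.6200) − 1/(3.05) = -1.941, so d_i = -0.5153 m.
m = −d_i/d_o = −(-0.5153)/(3.05) = +0.169.
The image is virtual, upright and reduced, behind the mirror.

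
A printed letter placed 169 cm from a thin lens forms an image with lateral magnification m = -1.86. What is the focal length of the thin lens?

f = 110 cm (converging)

m = −d_i/d_o ⇒ d_i = −m·d_o = −(-1.86)·(169) = 314.3 cm.
1/f = 1/d_o + 1/d_i = 1/(169) + 1/(314.3) = 0.009099, so f = 110 cm.
Since f is positive, the thin lens is converging.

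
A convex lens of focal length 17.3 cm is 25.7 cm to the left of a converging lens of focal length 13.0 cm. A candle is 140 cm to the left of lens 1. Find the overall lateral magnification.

m = -0.260

Lens 1: 1/d_i1 = 1/(17.3) − 1/(140) = 0.05066, so d_i1 = 19.74 cm; m₁ = −d_i1/d_o1 = -0.1410.
d_o2 = 25.7 − (19.74) = 5.960 cm.
Lens 2: 1/d_i2 = 1/(13.0) − 1/(5.960) = -0.09086, so d_i2 = -11.01 cm; m₂ = −d_i2/d_o2 = +1.847.
m = m₁·m₂ = (-0.1410)(+1.847) = -0.260.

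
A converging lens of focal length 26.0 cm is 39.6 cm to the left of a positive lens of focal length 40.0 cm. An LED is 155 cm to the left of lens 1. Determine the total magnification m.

m = -0.255

Lens 1: 1/d_i1 = 1/(26.0) − 1/(155) = 0.03201, so d_i1 = 31.24 cm; m₁ = −d_i1/d_o1 = -0.2015.
d_o2 = 39.6 − (31.24) = 8.360 cm.
Lens 2: 1/d_i2 = 1/(40.0) − 1/(8.360) = -0.09462, so d_i2 = -10.57 cm; m₂ = −d_i2/d_o2 = +1.264.
m = m₁·m₂ = (-0.2015)(+1.264) = -0.255.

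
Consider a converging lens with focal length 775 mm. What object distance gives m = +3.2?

m = −d_i/d_o ⇒ d_i = −m·d_o.
1/f = 1/d_o + 1/d_i = 1/d_o − 1/(m·d_o) = (1 − 1/m)/d_o, so d_o = f(1 − 1/m) = (775.0)(1 − 1/(+3.2)) = 533 mm.

533 mm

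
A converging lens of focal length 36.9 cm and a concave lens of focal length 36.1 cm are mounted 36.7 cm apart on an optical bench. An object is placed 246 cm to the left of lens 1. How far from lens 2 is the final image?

Lens 1: 1/d_i1 = 1/f₁ − 1/d_o1 = 1/(36.9) − 1/(246) = 0.02304, so d_i1 = 43.41 cm.
The intermediate image is 43.41 cm to the right of lens 1, which lies 6.710 cm to the right of lens 2 — a virtual object — so d_o2 = −6.710 cm.
Lens 2 is diverging, so f₂ = −36.1 cm.
Lens 2: 1/d_i2 = 1/f₂ − 1/d_o2 = 1/(-36.1) − 1/(-6.710) = 0.1213, so d_i2 = 8.24 cm.
The final image is real, 8.24 cm to the right of lens 2 (overall magnification ≈ -0.22).

8.24 cm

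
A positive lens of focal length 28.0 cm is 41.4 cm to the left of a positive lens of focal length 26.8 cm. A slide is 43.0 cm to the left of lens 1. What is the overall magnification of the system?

Lens 1: 1/d_i1 = 1/(28.0) − 1/(43.0) = 0.01246, so d_i1 = 80.27 cm; m₁ = −d_i1/d_o1 = -1.867.
d_o2 = 41.4 − (80.27) = -38.87 cm (virtual object).
Lens 2: 1/d_i2 = 1/(26.8) − 1/(-38.87) = 0.06304, so d_i2 = 15.86 cm; m₂ = −d_i2/d_o2 = +0.4081.
m = m₁·m₂ = (-1.867)(+0.4081) = -0.762.

m = -0.762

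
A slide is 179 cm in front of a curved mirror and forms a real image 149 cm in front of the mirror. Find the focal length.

Real image ⇒ d_i = +149 cm.
1/f = 1/d_o + 1/d_i = 1/(179) + 1/(149) = 0.01230, so f = 81.3 cm.
Since f is positive, the curved mirror is concave.

f = 81.3 cm (concave)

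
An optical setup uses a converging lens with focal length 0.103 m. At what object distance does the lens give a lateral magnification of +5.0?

0.0824 m

m = −d_i/d_o ⇒ d_i = −m·d_o.
1/f = 1/d_o + 1/d_i = 1/d_o − 1/(m·d_o) = (1 − 1/m)/d_o, so d_o = f(1 − 1/m) = (0.1030)(1 − 1/(+5.0)) = 0.0824 m.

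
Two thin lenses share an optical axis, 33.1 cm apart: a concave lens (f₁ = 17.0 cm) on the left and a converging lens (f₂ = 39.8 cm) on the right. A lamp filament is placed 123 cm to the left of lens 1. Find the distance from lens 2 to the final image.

232 cm

Lens 1 is diverging, so f₁ = −17.0 cm.
Lens 1: 1/d_i1 = 1/f₁ − 1/d_o1 = 1/(-17.0) − 1/(123) = -0.06695, so d_i1 = -14.94 cm.
The intermediate image is 14.94 cm to the left of lens 1 (virtual), which is 33.1 − (-14.94) = 48.04 cm to the left of lens 2, so d_o2 = +48.04 cm.
Lens 2: 1/d_i2 = 1/f₂ − 1/d_o2 = 1/(39.8) − 1/(48.04) = 0.004310, so d_i2 = 232 cm.
The final image is real, 232 cm to the right of lens 2 (overall magnification ≈ -0.59).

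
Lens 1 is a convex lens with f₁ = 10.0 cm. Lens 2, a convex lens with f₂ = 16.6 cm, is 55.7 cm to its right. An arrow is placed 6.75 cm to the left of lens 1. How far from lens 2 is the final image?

Lens 1: 1/d_i1 = 1/f₁ − 1/d_o1 = 1/(10.0) − 1/(6.75) = -0.04815, so d_i1 = -20.77 cm.
The intermediate image is 20.77 cm to the left of lens 1 (virtual), which is 55.7 − (-20.77) = 76.47 cm to the left of lens 2, so d_o2 = +76.47 cm.
Lens 2: 1/d_i2 = 1/f₂ − 1/d_o2 = 1/(16.6) − 1/(76.47) = 0.04716, so d_i2 = 21.2 cm.
The final image is real, 21.2 cm to the right of lens 2 (overall magnification ≈ -0.85).

21.2 cm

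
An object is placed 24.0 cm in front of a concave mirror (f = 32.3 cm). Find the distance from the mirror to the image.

Mirror equation: 1/s_i = 1/f − 1/s_o = 1/(32.30) − 1/(24.0) = 0.03096 − 0.04167 = -0.01071, so s_i = -93.4 cm.
The image is virtual, upright and enlarged, behind the mirror.

93.4 cm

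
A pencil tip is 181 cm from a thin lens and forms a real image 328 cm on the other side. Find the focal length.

Real image ⇒ d_i = +328 cm.
1/f = 1/d_o + 1/d_i = 1/(181) + 1/(328) = 0.008574, so f = 117 cm.
Since f is positive, the thin lens is converging.

f = 117 cm (converging)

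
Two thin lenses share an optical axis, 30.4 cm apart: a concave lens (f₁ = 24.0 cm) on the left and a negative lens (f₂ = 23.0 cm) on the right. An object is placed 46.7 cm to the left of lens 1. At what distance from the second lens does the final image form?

15.4 cm

Lens 1 is diverging, so f₁ = −24.0 cm.
Lens 1: 1/d_i1 = 1/f₁ − 1/d_o1 = 1/(-24.0) − 1/(46.7) = -0.06308, so d_i1 = -15.85 cm.
The intermediate image is 15.85 cm to the left of lens 1 (virtual), which is 30.4 − (-15.85) = 46.25 cm to the left of lens 2, so d_o2 = +46.25 cm.
Lens 2 is diverging, so f₂ = −23.0 cm.
Lens 2: 1/d_i2 = 1/f₂ − 1/d_o2 = 1/(-23.0) − 1/(46.25) = -0.06510, so d_i2 = -15.4 cm.
The final image is virtual, 15.4 cm to the left of lens 2 (overall magnification ≈ 0.11).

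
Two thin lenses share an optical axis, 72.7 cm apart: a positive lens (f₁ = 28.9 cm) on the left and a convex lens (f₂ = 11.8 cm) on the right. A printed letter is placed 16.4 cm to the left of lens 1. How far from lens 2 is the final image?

13.2 cm

Lens 1: 1/d_i1 = 1/f₁ − 1/d_o1 = 1/(28.9) − 1/(16.4) = -0.02637, so d_i1 = -37.92 cm.
The intermediate image is 37.92 cm to the left of lens 1 (virtual), which is 72.7 − (-37.92) = 110.6 cm to the left of lens 2, so d_o2 = +110.6 cm.
Lens 2: 1/d_i2 = 1/f₂ − 1/d_o2 = 1/(11.8) − 1/(110.6) = 0.07570, so d_i2 = 13.2 cm.
The final image is real, 13.2 cm to the right of lens 2 (overall magnification ≈ -0.28).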